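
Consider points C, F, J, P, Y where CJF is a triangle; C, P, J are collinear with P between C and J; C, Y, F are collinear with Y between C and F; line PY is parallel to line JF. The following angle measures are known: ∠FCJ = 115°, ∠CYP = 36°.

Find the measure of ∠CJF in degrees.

∠CJF = 29°

1. ∠PCY = 115°  [P on CJ, Y on CF]
2. ∠CPY = 29°  [△CPY]
3. ∠CJF = 29°  [PY∥JF, corresponding at P]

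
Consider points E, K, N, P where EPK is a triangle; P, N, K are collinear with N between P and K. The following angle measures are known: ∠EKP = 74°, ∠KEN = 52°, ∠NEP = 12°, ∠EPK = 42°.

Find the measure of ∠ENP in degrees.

1. ∠EKN = 74°  [N on ray KP]
2. ∠ENK = 54°  [△ENK]
3. ∠ENP = 126°  [linear pair at N on PK]

∠ENP = 126°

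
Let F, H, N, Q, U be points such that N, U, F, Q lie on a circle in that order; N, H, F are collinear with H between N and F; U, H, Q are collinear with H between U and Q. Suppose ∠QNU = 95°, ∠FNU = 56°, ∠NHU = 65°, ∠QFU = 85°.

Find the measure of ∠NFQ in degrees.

∠NFQ = 59°

1. ∠FQU = 56°  [same arc UF]
2. ∠FHQ = 65°  [vertical angles at H]
3. ∠NFQ = 59°  [△FHQ]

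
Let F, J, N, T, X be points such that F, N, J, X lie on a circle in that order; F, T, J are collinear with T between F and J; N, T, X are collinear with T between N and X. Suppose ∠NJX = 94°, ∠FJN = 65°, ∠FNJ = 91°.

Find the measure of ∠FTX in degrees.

1. ∠NFX = 86°  [cyclic FNJX, opposite ∠F+∠J]
2. ∠FXN = 65°  [same arc FN]
3. ∠JFN = 24°  [△FNJ]
4. ∠FNX = 29°  [△FNX]
5. ∠JXN = 24°  [same arc NJ]
6. ∠FJX = 29°  [same arc FX]
7. ∠JTX = 127°  [△JTX]
8. ∠FTX = 53°  [linear pair at T on FJ]

∠FTX = 53°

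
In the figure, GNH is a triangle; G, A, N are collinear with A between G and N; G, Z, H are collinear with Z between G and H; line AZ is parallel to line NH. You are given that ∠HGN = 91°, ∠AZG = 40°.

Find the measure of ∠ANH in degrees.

∠ANH = 49°

1. ∠AGZ = 91°  [A on GN, Z on GH]
2. ∠GAZ = 49°  [△GAZ]
3. ∠NAZ = 131°  [linear pair at A on GN]
4. ∠ANH = 49°  [AZ∥NH, co-interior at N–A]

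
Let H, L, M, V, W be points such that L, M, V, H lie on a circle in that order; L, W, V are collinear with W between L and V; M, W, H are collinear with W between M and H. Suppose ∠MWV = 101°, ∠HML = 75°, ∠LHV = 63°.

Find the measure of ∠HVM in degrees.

1. ∠HWL = 101°  [vertical angles at W]
2. ∠HVL = 75°  [same arc LH]
3. ∠HLV = 42°  [△LVH]
4. ∠HWV = 79°  [linear pair at W on LV]
5. ∠MHV = 26°  [△VWH]
6. ∠HMV = 42°  [same arc VH]
7. ∠HVM = 112°  [△MVH]

∠HVM = 112°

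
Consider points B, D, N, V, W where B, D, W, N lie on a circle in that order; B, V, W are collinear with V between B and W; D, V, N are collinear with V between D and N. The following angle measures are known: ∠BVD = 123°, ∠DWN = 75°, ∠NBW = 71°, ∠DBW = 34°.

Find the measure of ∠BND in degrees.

1. ∠BDN = 23°  [△BVD]
2. ∠DBN = 105°  [cyclic BDWN, opposite ∠B+∠W]
3. ∠BND = 52°  [△BDN]

∠BND = 52°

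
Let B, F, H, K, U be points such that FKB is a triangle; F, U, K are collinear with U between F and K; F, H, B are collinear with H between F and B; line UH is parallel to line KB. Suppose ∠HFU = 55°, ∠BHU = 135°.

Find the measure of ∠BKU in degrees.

∠BKU = 80°

1. ∠FHU = 45°  [linear pair at H on FB]
2. ∠FUH = 80°  [△FUH]
3. ∠HUK = 100°  [linear pair at U on FK]
4. ∠BKU = 80°  [UH∥KB, co-interior at K–U]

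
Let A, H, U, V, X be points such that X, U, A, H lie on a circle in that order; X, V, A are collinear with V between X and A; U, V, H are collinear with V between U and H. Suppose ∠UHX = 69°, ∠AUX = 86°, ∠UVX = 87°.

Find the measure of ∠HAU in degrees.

1. ∠UAX = 69°  [same arc XU]
2. ∠AXU = 25°  [△XUA]
3. ∠AVU = 93°  [linear pair at V on XA]
4. ∠AUH = 18°  [△UVA]
5. ∠AHU = 25°  [same arc UA]
6. ∠HAU = 137°  [△UAH]

∠HAU = 137°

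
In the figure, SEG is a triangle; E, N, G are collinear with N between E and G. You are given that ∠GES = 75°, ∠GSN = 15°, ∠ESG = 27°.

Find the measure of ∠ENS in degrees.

∠ENS = 93°

1. ∠EGS = 78°  [△SEG]
2. ∠NGS = 78°  [N on ray GE]
3. ∠GNS = 87°  [△SNG]
4. ∠ENS = 93°  [linear pair at N on EG]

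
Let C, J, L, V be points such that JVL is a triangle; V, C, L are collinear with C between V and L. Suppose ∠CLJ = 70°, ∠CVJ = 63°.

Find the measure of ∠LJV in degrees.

1. ∠JLV = 70°  [C on ray LV]
2. ∠JVL = 63°  [C on ray VL]
3. ∠LJV = 47°  [△JVL]

∠LJV = 47°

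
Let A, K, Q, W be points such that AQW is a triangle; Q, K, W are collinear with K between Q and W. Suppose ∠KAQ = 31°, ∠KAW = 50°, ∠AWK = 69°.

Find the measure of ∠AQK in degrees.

∠AQK = 30°

1. ∠AKW = 61°  [△AKW]
2. ∠AKQ = 119°  [linear pair at K on QW]
3. ∠AQK = 30°  [△AQK]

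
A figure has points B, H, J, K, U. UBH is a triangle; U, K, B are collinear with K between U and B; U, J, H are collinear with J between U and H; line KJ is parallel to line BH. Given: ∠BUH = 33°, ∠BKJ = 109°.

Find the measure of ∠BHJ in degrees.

1. ∠JUK = 33°  [K on UB, J on UH]
2. ∠JKU = 71°  [linear pair at K on UB]
3. ∠KJU = 76°  [△UKJ]
4. ∠HJK = 104°  [linear pair at J on UH]
5. ∠BHJ = 76°  [KJ∥BH, co-interior at H–J]

∠BHJ = 76°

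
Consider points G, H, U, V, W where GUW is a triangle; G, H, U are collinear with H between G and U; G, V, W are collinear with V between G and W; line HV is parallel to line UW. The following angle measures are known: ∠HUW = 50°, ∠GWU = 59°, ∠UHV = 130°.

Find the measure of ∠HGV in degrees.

1. ∠GUW = 50°  [H on ray UG]
2. ∠UGW = 71°  [△GUW]
3. ∠HGV = 71°  [H on GU, V on GW]

∠HGV = 71°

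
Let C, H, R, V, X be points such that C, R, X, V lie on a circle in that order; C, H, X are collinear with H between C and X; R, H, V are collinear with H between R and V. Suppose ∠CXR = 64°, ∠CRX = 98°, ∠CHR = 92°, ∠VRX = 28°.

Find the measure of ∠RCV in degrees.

1. ∠CVR = 64°  [same arc CR]
2. ∠RCX = 18°  [△CRX]
3. ∠CRV = 70°  [△CHR]
4. ∠RCV = 46°  [△CRV]

∠RCV = 46°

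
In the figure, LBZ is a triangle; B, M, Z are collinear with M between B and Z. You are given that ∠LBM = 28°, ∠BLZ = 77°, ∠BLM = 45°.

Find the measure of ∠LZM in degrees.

1. ∠LBZ = 28°  [M on ray BZ]
2. ∠BZL = 75°  [△LBZ]
3. ∠LZM = 75°  [M on ray ZB]

∠LZM = 75°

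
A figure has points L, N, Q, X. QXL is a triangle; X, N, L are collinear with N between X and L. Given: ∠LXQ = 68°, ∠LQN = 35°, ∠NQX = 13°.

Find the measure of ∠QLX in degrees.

1. ∠NXQ = 68°  [N on ray XL]
2. ∠QNX = 99°  [△QXN]
3. ∠LNQ = 81°  [linear pair at N on XL]
4. ∠NLQ = 64°  [△QNL]
5. ∠QLX = 64°  [N on ray LX]

∠QLX = 64°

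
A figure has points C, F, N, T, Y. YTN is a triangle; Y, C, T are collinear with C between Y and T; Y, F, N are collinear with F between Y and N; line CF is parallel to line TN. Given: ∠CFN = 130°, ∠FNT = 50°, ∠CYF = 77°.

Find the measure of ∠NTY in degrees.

1. ∠TNY = 50°  [F on ray NY]
2. ∠NYT = 77°  [C on YT, F on YN]
3. ∠NTY = 53°  [△YTN]

∠NTY = 53°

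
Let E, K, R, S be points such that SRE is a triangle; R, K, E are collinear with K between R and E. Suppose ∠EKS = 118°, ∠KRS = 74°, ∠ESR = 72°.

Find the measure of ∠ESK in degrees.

∠ESK = 28°

1. ∠ERS = 74°  [K on ray RE]
2. ∠RES = 34°  [△SRE]
3. ∠KES = 34°  [K on ray ER]
4. ∠ESK = 28°  [△SKE]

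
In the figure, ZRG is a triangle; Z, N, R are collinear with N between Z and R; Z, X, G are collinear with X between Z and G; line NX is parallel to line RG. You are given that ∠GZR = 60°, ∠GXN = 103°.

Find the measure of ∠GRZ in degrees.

1. ∠NZX = 60°  [N on ZR, X on ZG]
2. ∠NXZ = 77°  [linear pair at X on ZG]
3. ∠XNZ = 43°  [△ZNX]
4. ∠GRZ = 43°  [NX∥RG, corresponding at N]

∠GRZ = 43°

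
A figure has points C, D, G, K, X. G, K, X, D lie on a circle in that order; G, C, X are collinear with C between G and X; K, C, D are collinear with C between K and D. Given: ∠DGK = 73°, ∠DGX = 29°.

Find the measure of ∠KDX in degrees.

∠KDX = 44°

1. ∠DXK = 107°  [cyclic GKXD, opposite ∠G+∠X]
2. ∠DKX = 29°  [same arc XD]
3. ∠KDX = 44°  [△KXD]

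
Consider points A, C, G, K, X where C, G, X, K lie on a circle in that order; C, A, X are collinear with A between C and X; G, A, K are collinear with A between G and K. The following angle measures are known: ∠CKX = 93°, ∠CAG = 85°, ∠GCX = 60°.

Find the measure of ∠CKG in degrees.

1. ∠CGX = 87°  [cyclic CGXK, opposite ∠G+∠K]
2. ∠CXG = 33°  [△CGX]
3. ∠CKG = 33°  [same arc CG]

∠CKG = 33°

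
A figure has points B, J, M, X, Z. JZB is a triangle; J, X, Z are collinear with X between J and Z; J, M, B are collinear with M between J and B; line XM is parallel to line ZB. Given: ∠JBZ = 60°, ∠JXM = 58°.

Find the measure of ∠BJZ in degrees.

∠BJZ = 62°

1. ∠JMX = 60°  [XM∥ZB, corresponding at M]
2. ∠MJX = 62°  [△JXM]
3. ∠BJZ = 62°  [X on JZ, M on JB]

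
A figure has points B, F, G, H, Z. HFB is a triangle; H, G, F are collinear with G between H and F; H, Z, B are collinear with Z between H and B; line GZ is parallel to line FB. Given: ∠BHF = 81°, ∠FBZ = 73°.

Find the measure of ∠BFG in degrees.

1. ∠FBH = 73°  [Z on ray BH]
2. ∠BFH = 26°  [△HFB]
3. ∠BFG = 26°  [G on ray FH]

∠BFG = 26°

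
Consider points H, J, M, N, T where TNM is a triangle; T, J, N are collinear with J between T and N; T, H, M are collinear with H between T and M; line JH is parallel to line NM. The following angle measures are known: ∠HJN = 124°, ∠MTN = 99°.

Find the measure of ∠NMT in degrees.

∠NMT = 25°

1. ∠HJT = 56°  [linear pair at J on TN]
2. ∠HTJ = 99°  [J on TN, H on TM]
3. ∠JHT = 25°  [△TJH]
4. ∠NMT = 25°  [JH∥NM, corresponding at H]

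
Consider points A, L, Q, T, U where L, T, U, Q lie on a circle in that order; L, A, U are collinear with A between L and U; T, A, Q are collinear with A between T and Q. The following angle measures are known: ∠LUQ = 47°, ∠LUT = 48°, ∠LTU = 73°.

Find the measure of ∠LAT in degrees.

∠LAT = 74°

1. ∠LTQ = 47°  [same arc LQ]
2. ∠TLU = 59°  [△LTU]
3. ∠LAT = 74°  [△LAT]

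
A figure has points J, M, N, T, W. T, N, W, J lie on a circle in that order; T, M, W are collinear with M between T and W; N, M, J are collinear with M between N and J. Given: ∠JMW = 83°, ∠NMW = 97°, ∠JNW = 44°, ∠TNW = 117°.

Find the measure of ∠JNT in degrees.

∠JNT = 73°

1. ∠NMT = 83°  [vertical angles at M]
2. ∠NWT = 39°  [△NMW]
3. ∠NTW = 24°  [△TNW]
4. ∠JNT = 73°  [△TMN]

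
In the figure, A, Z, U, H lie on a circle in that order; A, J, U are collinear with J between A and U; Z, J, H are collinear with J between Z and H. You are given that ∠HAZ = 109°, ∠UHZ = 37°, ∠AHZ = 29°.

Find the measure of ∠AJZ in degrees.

1. ∠AZH = 42°  [△AZH]
2. ∠UAZ = 37°  [same arc ZU]
3. ∠AJZ = 101°  [△AJZ]

∠AJZ = 101°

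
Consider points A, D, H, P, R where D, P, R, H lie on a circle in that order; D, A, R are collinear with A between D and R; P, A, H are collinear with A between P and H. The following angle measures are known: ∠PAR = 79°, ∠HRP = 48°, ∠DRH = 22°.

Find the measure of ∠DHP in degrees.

∠DHP = 26°

1. ∠HDP = 132°  [cyclic DPRH, opposite ∠D+∠R]
2. ∠DPH = 22°  [same arc DH]
3. ∠DHP = 26°  [△DPH]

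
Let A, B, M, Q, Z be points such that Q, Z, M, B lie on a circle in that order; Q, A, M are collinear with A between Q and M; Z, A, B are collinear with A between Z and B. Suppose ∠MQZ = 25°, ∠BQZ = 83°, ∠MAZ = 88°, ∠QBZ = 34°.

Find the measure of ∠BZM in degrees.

∠BZM = 58°

1. ∠MBZ = 25°  [same arc ZM]
2. ∠BMZ = 97°  [cyclic QZMB, opposite ∠Q+∠M]
3. ∠BZM = 58°  [△ZMB]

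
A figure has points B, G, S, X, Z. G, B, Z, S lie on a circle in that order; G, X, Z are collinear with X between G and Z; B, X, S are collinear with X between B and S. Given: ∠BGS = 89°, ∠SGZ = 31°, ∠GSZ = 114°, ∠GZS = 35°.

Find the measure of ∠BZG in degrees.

1. ∠GBS = 35°  [same arc GS]
2. ∠BSG = 56°  [△GBS]
3. ∠BZG = 56°  [same arc GB]

∠BZG = 56°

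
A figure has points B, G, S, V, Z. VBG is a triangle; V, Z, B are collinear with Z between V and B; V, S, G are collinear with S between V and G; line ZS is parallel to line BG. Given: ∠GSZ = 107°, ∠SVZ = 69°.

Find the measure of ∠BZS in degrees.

∠BZS = 142°

1. ∠VSZ = 73°  [linear pair at S on VG]
2. ∠SZV = 38°  [△VZS]
3. ∠BZS = 142°  [linear pair at Z on VB]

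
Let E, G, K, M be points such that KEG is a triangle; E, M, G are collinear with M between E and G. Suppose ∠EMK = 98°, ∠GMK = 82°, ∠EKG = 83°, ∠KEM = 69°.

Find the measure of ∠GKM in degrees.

∠GKM = 70°

1. ∠GEK = 69°  [M on ray EG]
2. ∠EGK = 28°  [△KEG]
3. ∠KGM = 28°  [M on ray GE]
4. ∠GKM = 70°  [△KMG]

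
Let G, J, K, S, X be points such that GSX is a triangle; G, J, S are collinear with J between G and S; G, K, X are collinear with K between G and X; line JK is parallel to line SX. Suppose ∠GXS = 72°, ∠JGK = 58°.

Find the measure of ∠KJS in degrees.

∠KJS = 130°

1. ∠GKJ = 72°  [JK∥SX, corresponding at K]
2. ∠GJK = 50°  [△GJK]
3. ∠KJS = 130°  [linear pair at J on GS]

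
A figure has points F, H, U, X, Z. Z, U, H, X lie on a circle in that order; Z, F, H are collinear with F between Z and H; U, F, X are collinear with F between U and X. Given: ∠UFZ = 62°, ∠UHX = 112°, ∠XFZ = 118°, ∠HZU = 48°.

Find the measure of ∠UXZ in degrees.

1. ∠XUZ = 70°  [△ZFU]
2. ∠UZX = 68°  [cyclic ZUHX, opposite ∠Z+∠H]
3. ∠UXZ = 42°  [△ZUX]

∠UXZ = 42°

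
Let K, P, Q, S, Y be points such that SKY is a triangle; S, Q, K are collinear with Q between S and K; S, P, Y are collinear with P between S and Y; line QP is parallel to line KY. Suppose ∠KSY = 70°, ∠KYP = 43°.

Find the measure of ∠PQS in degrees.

1. ∠KYS = 43°  [P on ray YS]
2. ∠SKY = 67°  [△SKY]
3. ∠PQS = 67°  [QP∥KY, corresponding at Q]

∠PQS = 67°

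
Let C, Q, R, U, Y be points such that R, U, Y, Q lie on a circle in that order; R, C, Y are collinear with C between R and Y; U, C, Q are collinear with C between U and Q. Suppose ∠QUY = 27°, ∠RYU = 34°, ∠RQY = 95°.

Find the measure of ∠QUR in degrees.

1. ∠QRY = 27°  [same arc YQ]
2. ∠QYR = 58°  [△RYQ]
3. ∠QUR = 58°  [same arc RQ]

∠QUR = 58°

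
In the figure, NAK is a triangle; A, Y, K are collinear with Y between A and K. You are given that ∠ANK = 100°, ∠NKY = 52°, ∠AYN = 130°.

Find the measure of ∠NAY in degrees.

1. ∠AKN = 52°  [Y on ray KA]
2. ∠KAN = 28°  [△NAK]
3. ∠NAY = 28°  [Y on ray AK]

∠NAY = 28°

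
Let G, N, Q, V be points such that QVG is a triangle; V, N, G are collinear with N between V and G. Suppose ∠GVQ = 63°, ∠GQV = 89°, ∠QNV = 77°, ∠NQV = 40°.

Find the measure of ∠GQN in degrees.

1. ∠QGV = 28°  [△QVG]
2. ∠GNQ = 103°  [linear pair at N on VG]
3. ∠NGQ = 28°  [N on ray GV]
4. ∠GQN = 49°  [△QNG]

∠GQN = 49°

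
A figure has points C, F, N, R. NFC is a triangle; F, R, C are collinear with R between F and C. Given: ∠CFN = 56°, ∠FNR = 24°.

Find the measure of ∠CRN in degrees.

1. ∠NFR = 56°  [R on ray FC]
2. ∠FRN = 100°  [△NFR]
3. ∠CRN = 80°  [linear pair at R on FC]

∠CRN = 80°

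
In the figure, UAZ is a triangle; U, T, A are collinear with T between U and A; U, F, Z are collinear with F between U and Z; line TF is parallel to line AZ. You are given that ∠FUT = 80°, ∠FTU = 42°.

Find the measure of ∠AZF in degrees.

1. ∠TFU = 58°  [△UTF]
2. ∠TFZ = 122°  [linear pair at F on UZ]
3. ∠AZF = 58°  [TF∥AZ, co-interior at Z–F]

∠AZF = 58°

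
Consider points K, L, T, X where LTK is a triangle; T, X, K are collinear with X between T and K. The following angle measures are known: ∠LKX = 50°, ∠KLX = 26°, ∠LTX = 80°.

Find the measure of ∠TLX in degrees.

1. ∠KXL = 104°  [△LXK]
2. ∠LXT = 76°  [linear pair at X on TK]
3. ∠TLX = 24°  [△LTX]

∠TLX = 24°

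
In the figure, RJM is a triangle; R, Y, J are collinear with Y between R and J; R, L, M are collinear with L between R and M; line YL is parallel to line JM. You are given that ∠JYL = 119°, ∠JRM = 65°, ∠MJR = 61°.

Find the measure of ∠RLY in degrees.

∠RLY = 54°

1. ∠LYR = 61°  [linear pair at Y on RJ]
2. ∠LRY = 65°  [Y on RJ, L on RM]
3. ∠RLY = 54°  [△RYL]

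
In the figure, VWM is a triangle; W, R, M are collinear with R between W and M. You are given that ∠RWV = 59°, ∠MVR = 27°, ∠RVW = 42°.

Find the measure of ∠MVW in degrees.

∠MVW = 69°

1. ∠VRW = 79°  [△VWR]
2. ∠MWV = 59°  [R on ray WM]
3. ∠MRV = 101°  [linear pair at R on WM]
4. ∠RMV = 52°  [△VRM]
5. ∠VMW = 52°  [R on ray MW]
6. ∠MVW = 69°  [△VWM]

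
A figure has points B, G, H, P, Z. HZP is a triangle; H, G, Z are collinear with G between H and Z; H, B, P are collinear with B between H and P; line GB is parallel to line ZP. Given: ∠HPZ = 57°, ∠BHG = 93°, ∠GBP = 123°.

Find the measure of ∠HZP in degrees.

∠HZP = 30°

1. ∠GBH = 57°  [GB∥ZP, corresponding at B]
2. ∠BGH = 30°  [△HGB]
3. ∠HZP = 30°  [GB∥ZP, corresponding at G]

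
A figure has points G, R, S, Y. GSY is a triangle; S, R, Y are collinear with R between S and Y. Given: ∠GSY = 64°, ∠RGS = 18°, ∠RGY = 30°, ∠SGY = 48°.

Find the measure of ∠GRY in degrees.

∠GRY = 82°

1. ∠GSR = 64°  [R on ray SY]
2. ∠GRS = 98°  [△GSR]
3. ∠GRY = 82°  [linear pair at R on SY]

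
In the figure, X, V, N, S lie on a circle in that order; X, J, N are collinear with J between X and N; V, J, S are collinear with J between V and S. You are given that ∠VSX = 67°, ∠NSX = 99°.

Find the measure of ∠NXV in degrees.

∠NXV = 32°

1. ∠VNX = 67°  [same arc XV]
2. ∠NVX = 81°  [cyclic XVNS, opposite ∠V+∠S]
3. ∠NXV = 32°  [△XVN]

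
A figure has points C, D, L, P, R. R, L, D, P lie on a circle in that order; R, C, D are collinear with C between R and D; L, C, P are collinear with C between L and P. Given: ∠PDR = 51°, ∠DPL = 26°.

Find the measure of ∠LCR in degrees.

∠LCR = 103°

1. ∠PLR = 51°  [same arc RP]
2. ∠DRL = 26°  [same arc LD]
3. ∠LCR = 103°  [△RCL]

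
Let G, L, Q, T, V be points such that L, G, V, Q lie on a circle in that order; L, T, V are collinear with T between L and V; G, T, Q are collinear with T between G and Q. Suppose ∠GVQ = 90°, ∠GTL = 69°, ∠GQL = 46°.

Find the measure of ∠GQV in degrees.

∠GQV = 67°

1. ∠GTV = 111°  [linear pair at T on LV]
2. ∠GVL = 46°  [same arc LG]
3. ∠QGV = 23°  [△GTV]
4. ∠GQV = 67°  [△GVQ]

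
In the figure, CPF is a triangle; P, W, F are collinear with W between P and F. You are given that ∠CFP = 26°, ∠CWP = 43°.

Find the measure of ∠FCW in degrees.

1. ∠CFW = 26°  [W on ray FP]
2. ∠CWF = 137°  [linear pair at W on PF]
3. ∠FCW = 17°  [△CWF]

∠FCW = 17°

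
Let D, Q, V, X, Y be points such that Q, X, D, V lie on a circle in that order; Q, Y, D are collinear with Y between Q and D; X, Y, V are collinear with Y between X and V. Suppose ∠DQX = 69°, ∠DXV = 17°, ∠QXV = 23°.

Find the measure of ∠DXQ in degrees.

∠DXQ = 40°

1. ∠DQV = 17°  [same arc DV]
2. ∠QDV = 23°  [same arc QV]
3. ∠DVQ = 140°  [△QDV]
4. ∠DXQ = 40°  [cyclic QXDV, opposite ∠X+∠V]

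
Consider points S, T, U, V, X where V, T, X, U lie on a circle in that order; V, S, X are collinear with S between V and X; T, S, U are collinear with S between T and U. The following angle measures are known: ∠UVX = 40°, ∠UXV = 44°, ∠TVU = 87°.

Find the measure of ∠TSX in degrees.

1. ∠UTX = 40°  [same arc XU]
2. ∠UTV = 44°  [same arc VU]
3. ∠TUV = 49°  [△VTU]
4. ∠TXV = 49°  [same arc VT]
5. ∠TSX = 91°  [△TSX]

∠TSX = 91°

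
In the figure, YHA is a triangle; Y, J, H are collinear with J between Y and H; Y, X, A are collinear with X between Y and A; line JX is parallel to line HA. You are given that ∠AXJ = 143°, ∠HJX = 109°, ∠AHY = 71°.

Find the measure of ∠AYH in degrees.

1. ∠JXY = 37°  [linear pair at X on YA]
2. ∠XJY = 71°  [linear pair at J on YH]
3. ∠JYX = 72°  [△YJX]
4. ∠AYH = 72°  [J on YH, X on YA]

∠AYH = 72°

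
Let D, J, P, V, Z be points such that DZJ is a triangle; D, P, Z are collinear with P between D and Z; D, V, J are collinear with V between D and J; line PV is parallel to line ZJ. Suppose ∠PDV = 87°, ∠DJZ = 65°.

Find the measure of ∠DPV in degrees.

∠DPV = 28°

1. ∠JDZ = 87°  [P on DZ, V on DJ]
2. ∠DZJ = 28°  [△DZJ]
3. ∠DPV = 28°  [PV∥ZJ, corresponding at P]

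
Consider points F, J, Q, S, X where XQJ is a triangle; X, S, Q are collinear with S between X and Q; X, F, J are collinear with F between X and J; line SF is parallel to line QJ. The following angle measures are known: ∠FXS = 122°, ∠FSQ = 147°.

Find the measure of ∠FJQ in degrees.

1. ∠FSX = 33°  [linear pair at S on XQ]
2. ∠SFX = 25°  [△XSF]
3. ∠JFS = 155°  [linear pair at F on XJ]
4. ∠FJQ = 25°  [SF∥QJ, co-interior at J–F]

∠FJQ = 25°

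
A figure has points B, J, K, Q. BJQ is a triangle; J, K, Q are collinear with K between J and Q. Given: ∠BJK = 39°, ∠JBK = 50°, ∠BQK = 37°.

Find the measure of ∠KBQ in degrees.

∠KBQ = 54°

1. ∠BKJ = 91°  [△BJK]
2. ∠BKQ = 89°  [linear pair at K on JQ]
3. ∠KBQ = 54°  [△BKQ]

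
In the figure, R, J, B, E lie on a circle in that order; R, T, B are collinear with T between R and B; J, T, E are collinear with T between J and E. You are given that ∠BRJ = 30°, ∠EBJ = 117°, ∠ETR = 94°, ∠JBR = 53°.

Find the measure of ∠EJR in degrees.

1. ∠ERJ = 63°  [cyclic RJBE, opposite ∠R+∠B]
2. ∠JER = 53°  [same arc RJ]
3. ∠EJR = 64°  [△RJE]

∠EJR = 64°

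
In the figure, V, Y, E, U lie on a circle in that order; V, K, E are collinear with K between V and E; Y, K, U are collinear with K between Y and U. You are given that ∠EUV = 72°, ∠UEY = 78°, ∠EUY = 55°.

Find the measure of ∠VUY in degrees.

∠VUY = 17°

1. ∠EYV = 108°  [cyclic VYEU, opposite ∠Y+∠U]
2. ∠EVY = 55°  [same arc YE]
3. ∠VEY = 17°  [△VYE]
4. ∠VUY = 17°  [same arc VY]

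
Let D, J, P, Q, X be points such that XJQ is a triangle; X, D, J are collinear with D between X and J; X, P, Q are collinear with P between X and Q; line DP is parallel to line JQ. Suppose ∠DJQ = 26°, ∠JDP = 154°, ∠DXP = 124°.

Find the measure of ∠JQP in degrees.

∠JQP = 30°

1. ∠QJX = 26°  [D on ray JX]
2. ∠JXQ = 124°  [D on XJ, P on XQ]
3. ∠JQX = 30°  [△XJQ]
4. ∠JQP = 30°  [P on ray QX]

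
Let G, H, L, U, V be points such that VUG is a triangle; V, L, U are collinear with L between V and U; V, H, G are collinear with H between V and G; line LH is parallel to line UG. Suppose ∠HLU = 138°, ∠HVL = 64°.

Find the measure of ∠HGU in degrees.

1. ∠HLV = 42°  [linear pair at L on VU]
2. ∠LHV = 74°  [△VLH]
3. ∠GHL = 106°  [linear pair at H on VG]
4. ∠HGU = 74°  [LH∥UG, co-interior at G–H]

∠HGU = 74°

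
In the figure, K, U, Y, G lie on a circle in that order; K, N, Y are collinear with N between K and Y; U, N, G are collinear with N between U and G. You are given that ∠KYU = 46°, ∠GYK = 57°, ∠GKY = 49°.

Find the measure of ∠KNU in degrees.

∠KNU = 95°

1. ∠GUY = 49°  [same arc YG]
2. ∠UNY = 85°  [△UNY]
3. ∠KNU = 95°  [linear pair at N on KY]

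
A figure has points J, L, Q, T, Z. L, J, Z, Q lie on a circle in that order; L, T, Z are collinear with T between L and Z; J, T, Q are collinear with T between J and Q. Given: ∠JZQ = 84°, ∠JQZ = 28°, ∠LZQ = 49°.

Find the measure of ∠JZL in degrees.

∠JZL = 35°

1. ∠JLQ = 96°  [cyclic LJZQ, opposite ∠L+∠Z]
2. ∠LJQ = 49°  [same arc LQ]
3. ∠JQL = 35°  [△LJQ]
4. ∠JZL = 35°  [same arc LJ]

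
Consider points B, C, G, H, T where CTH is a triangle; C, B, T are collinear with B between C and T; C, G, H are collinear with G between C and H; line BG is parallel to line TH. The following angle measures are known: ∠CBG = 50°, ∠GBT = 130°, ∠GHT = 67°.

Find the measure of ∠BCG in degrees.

∠BCG = 63°

1. ∠CTH = 50°  [BG∥TH, corresponding at B]
2. ∠CHT = 67°  [G on ray HC]
3. ∠HCT = 63°  [△CTH]
4. ∠BCG = 63°  [B on CT, G on CH]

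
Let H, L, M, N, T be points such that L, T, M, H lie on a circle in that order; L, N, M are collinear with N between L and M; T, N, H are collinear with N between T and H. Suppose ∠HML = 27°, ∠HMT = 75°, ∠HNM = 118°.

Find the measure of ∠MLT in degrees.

1. ∠HTL = 27°  [same arc LH]
2. ∠LNT = 118°  [vertical angles at N]
3. ∠MLT = 35°  [△LNT]

∠MLT = 35°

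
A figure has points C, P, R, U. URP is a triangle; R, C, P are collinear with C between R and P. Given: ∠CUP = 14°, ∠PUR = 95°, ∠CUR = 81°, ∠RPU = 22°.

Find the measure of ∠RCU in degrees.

∠RCU = 36°

1. ∠PRU = 63°  [△URP]
2. ∠CRU = 63°  [C on ray RP]
3. ∠RCU = 36°  [△URC]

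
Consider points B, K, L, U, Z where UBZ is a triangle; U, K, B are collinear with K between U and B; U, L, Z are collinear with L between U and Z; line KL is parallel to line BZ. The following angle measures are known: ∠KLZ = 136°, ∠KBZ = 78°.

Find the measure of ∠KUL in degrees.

1. ∠KLU = 44°  [linear pair at L on UZ]
2. ∠UBZ = 78°  [K on ray BU]
3. ∠BZU = 44°  [KL∥BZ, corresponding at L]
4. ∠BUZ = 58°  [△UBZ]
5. ∠KUL = 58°  [K on UB, L on UZ]

∠KUL = 58°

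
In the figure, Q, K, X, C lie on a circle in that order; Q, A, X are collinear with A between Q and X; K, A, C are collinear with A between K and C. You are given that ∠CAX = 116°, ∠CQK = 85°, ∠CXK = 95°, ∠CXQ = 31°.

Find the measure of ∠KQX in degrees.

1. ∠KAQ = 116°  [vertical angles at A]
2. ∠CKQ = 31°  [same arc QC]
3. ∠KQX = 33°  [△QAK]

∠KQX = 33°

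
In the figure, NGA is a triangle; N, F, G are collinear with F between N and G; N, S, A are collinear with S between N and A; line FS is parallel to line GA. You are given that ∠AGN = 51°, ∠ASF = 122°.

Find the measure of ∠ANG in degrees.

∠ANG = 71°

1. ∠NFS = 51°  [FS∥GA, corresponding at F]
2. ∠FSN = 58°  [linear pair at S on NA]
3. ∠FNS = 71°  [△NFS]
4. ∠ANG = 71°  [F on NG, S on NA]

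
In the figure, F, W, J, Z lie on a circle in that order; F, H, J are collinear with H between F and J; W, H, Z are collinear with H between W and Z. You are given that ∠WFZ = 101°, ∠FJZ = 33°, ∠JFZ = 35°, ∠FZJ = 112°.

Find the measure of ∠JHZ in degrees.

∠JHZ = 81°

1. ∠WJZ = 79°  [cyclic FWJZ, opposite ∠F+∠J]
2. ∠JWZ = 35°  [same arc JZ]
3. ∠JZW = 66°  [△WJZ]
4. ∠JHZ = 81°  [△JHZ]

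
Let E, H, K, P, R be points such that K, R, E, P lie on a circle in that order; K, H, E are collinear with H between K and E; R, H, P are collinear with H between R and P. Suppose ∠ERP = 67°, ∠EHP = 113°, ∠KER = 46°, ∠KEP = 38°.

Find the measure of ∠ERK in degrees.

∠ERK = 105°

1. ∠EKP = 67°  [same arc EP]
2. ∠EPK = 75°  [△KEP]
3. ∠ERK = 105°  [cyclic KREP, opposite ∠R+∠P]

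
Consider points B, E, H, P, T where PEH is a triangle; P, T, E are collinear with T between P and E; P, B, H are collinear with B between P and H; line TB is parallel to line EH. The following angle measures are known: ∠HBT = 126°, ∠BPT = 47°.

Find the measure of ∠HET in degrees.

∠HET = 79°

1. ∠PBT = 54°  [linear pair at B on PH]
2. ∠BTP = 79°  [△PTB]
3. ∠BTE = 101°  [linear pair at T on PE]
4. ∠HET = 79°  [TB∥EH, co-interior at E–T]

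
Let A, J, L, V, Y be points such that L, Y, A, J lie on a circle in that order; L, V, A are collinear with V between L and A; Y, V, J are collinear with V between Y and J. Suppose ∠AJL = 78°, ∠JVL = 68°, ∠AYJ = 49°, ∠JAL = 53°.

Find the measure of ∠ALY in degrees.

1. ∠AYL = 102°  [cyclic LYAJ, opposite ∠Y+∠J]
2. ∠AVY = 68°  [vertical angles at V]
3. ∠LAY = 63°  [△YVA]
4. ∠ALY = 15°  [△LYA]

∠ALY = 15°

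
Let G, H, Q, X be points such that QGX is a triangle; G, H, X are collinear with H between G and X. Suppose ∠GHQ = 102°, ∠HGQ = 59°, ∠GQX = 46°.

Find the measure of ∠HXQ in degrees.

1. ∠QGX = 59°  [H on ray GX]
2. ∠GXQ = 75°  [△QGX]
3. ∠HXQ = 75°  [H on ray XG]

∠HXQ = 75°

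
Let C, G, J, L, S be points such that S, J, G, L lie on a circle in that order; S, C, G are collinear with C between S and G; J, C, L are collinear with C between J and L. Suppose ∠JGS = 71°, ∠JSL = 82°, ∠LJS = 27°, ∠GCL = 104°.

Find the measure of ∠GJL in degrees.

1. ∠JGL = 98°  [cyclic SJGL, opposite ∠S+∠G]
2. ∠LGS = 27°  [same arc SL]
3. ∠GLJ = 49°  [△GCL]
4. ∠GJL = 33°  [△JGL]

∠GJL = 33°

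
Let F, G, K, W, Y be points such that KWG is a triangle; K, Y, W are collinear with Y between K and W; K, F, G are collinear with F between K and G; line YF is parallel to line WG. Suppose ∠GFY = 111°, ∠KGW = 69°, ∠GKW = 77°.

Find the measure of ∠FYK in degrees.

∠FYK = 34°

1. ∠KFY = 69°  [linear pair at F on KG]
2. ∠FKY = 77°  [Y on KW, F on KG]
3. ∠FYK = 34°  [△KYF]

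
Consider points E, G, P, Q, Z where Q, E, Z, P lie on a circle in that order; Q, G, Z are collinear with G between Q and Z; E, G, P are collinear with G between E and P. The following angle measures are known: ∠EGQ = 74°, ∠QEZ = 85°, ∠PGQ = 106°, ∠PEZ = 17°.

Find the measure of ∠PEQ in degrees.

1. ∠QPZ = 95°  [cyclic QEZP, opposite ∠E+∠P]
2. ∠PQZ = 17°  [same arc ZP]
3. ∠PZQ = 68°  [△QZP]
4. ∠PEQ = 68°  [same arc QP]

∠PEQ = 68°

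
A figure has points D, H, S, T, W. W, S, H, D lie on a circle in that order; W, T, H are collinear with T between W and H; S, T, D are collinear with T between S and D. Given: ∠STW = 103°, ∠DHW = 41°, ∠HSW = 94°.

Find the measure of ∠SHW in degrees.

∠SHW = 50°

1. ∠DSW = 41°  [same arc WD]
2. ∠HWS = 36°  [△WTS]
3. ∠SHW = 50°  [△WSH]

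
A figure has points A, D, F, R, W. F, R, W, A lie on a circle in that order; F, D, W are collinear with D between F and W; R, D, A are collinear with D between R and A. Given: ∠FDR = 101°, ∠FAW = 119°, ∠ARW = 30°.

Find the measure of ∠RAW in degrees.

∠RAW = 48°

1. ∠RDW = 79°  [linear pair at D on FW]
2. ∠FRW = 61°  [cyclic FRWA, opposite ∠R+∠A]
3. ∠FWR = 71°  [△RDW]
4. ∠RFW = 48°  [△FRW]
5. ∠RAW = 48°  [same arc RW]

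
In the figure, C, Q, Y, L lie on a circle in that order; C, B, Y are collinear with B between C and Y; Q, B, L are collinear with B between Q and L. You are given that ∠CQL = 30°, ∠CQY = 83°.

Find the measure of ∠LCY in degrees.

∠LCY = 53°

1. ∠CYL = 30°  [same arc CL]
2. ∠CLY = 97°  [cyclic CQYL, opposite ∠Q+∠L]
3. ∠LCY = 53°  [△CYL]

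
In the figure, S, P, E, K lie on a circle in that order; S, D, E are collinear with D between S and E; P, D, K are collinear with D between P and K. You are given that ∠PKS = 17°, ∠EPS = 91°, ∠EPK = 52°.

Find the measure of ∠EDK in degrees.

∠EDK = 69°

1. ∠PES = 17°  [same arc SP]
2. ∠EKS = 89°  [cyclic SPEK, opposite ∠P+∠K]
3. ∠ESP = 72°  [△SPE]
4. ∠ESK = 52°  [same arc EK]
5. ∠KES = 39°  [△SEK]
6. ∠EKP = 72°  [same arc PE]
7. ∠EDK = 69°  [△EDK]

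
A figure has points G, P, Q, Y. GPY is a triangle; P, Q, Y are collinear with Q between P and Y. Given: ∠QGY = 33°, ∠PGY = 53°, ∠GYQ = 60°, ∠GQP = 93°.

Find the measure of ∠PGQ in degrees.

∠PGQ = 20°

1. ∠GYP = 60°  [Q on ray YP]
2. ∠GPY = 67°  [△GPY]
3. ∠GPQ = 67°  [Q on ray PY]
4. ∠PGQ = 20°  [△GPQ]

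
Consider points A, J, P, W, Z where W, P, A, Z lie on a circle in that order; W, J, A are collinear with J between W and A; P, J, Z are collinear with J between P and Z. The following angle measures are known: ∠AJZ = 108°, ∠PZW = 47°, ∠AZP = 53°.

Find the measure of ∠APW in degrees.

1. ∠PAW = 47°  [same arc WP]
2. ∠AWP = 53°  [same arc PA]
3. ∠APW = 80°  [△WPA]

∠APW = 80°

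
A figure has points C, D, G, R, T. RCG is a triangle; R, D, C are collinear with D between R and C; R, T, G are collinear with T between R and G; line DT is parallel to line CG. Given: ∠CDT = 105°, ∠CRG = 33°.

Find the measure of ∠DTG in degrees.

∠DTG = 108°

1. ∠RDT = 75°  [linear pair at D on RC]
2. ∠DRT = 33°  [D on RC, T on RG]
3. ∠DTR = 72°  [△RDT]
4. ∠DTG = 108°  [linear pair at T on RG]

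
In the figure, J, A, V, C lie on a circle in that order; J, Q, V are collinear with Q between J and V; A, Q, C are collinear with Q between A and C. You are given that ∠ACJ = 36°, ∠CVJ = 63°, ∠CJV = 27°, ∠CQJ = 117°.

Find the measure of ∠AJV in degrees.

1. ∠AVJ = 36°  [same arc JA]
2. ∠JCV = 90°  [△JVC]
3. ∠JAV = 90°  [cyclic JAVC, opposite ∠A+∠C]
4. ∠AJV = 54°  [△JAV]

∠AJV = 54°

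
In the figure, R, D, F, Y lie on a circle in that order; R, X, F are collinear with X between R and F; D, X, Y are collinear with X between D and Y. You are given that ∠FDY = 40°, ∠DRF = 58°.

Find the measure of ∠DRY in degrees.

∠DRY = 98°

1. ∠DYF = 58°  [same arc DF]
2. ∠DFY = 82°  [△DFY]
3. ∠DRY = 98°  [cyclic RDFY, opposite ∠R+∠F]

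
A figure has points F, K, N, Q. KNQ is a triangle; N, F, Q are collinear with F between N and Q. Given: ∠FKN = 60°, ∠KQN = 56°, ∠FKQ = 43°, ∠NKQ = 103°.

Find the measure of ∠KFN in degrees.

∠KFN = 99°

1. ∠FQK = 56°  [F on ray QN]
2. ∠KFQ = 81°  [△KFQ]
3. ∠KFN = 99°  [linear pair at F on NQ]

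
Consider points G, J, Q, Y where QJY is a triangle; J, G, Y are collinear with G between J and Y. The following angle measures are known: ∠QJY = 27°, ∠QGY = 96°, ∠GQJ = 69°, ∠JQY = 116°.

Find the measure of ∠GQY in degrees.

1. ∠JYQ = 37°  [△QJY]
2. ∠GYQ = 37°  [G on ray YJ]
3. ∠GQY = 47°  [△QGY]

∠GQY = 47°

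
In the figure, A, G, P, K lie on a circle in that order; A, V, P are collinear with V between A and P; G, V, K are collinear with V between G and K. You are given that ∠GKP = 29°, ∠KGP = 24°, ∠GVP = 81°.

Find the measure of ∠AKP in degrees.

1. ∠GAP = 29°  [same arc GP]
2. ∠APG = 75°  [△GVP]
3. ∠AGP = 76°  [△AGP]
4. ∠AKP = 104°  [cyclic AGPK, opposite ∠G+∠K]

∠AKP = 104°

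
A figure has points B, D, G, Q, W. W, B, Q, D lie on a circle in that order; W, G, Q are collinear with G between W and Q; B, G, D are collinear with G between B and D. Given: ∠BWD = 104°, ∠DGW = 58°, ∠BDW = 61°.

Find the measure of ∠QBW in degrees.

1. ∠DBW = 15°  [△WBD]
2. ∠DWQ = 61°  [△WGD]
3. ∠DQW = 15°  [same arc WD]
4. ∠QDW = 104°  [△WQD]
5. ∠QBW = 76°  [cyclic WBQD, opposite ∠B+∠D]

∠QBW = 76°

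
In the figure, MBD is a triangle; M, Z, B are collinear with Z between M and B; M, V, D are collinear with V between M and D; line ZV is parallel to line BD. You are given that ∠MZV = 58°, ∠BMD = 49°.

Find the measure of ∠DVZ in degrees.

∠DVZ = 107°

1. ∠DBM = 58°  [ZV∥BD, corresponding at Z]
2. ∠BDM = 73°  [△MBD]
3. ∠MVZ = 73°  [ZV∥BD, corresponding at V]
4. ∠DVZ = 107°  [linear pair at V on MD]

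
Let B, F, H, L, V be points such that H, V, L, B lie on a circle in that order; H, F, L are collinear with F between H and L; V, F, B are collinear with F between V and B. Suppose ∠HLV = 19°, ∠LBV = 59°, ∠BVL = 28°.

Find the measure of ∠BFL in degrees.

∠BFL = 47°

1. ∠HBV = 19°  [same arc HV]
2. ∠BHL = 28°  [same arc LB]
3. ∠BFH = 133°  [△HFB]
4. ∠BFL = 47°  [linear pair at F on HL]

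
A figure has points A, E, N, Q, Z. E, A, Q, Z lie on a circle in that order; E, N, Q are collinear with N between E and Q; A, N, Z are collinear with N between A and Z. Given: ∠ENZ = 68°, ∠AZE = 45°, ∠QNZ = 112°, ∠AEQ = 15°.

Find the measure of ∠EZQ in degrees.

1. ∠AQE = 45°  [same arc EA]
2. ∠EAQ = 120°  [△EAQ]
3. ∠EZQ = 60°  [cyclic EAQZ, opposite ∠A+∠Z]

∠EZQ = 60°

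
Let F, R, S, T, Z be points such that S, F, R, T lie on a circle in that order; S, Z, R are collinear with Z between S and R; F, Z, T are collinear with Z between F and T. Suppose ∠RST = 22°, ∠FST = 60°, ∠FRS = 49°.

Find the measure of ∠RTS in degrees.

1. ∠FTS = 49°  [same arc SF]
2. ∠SFT = 71°  [△SFT]
3. ∠SRT = 71°  [same arc ST]
4. ∠RTS = 87°  [△SRT]

∠RTS = 87°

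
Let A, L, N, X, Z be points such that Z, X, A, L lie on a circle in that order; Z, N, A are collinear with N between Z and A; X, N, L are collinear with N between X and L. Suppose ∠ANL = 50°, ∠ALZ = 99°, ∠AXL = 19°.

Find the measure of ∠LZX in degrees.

∠LZX = 87°

1. ∠LNZ = 130°  [linear pair at N on ZA]
2. ∠AZL = 19°  [same arc AL]
3. ∠XLZ = 31°  [△ZNL]
4. ∠LAZ = 62°  [△ZAL]
5. ∠LXZ = 62°  [same arc ZL]
6. ∠LZX = 87°  [△ZXL]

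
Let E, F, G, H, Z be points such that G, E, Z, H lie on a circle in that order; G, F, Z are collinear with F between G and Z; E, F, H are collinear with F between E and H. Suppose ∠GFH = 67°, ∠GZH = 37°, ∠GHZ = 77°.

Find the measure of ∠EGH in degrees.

∠EGH = 96°

1. ∠GEH = 37°  [same arc GH]
2. ∠HGZ = 66°  [△GZH]
3. ∠EHG = 47°  [△GFH]
4. ∠EGH = 96°  [△GEH]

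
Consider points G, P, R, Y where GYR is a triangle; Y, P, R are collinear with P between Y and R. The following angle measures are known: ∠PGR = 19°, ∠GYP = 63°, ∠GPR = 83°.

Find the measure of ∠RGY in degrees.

1. ∠GRP = 78°  [△GPR]
2. ∠GYR = 63°  [P on ray YR]
3. ∠GRY = 78°  [P on ray RY]
4. ∠RGY = 39°  [△GYR]

∠RGY = 39°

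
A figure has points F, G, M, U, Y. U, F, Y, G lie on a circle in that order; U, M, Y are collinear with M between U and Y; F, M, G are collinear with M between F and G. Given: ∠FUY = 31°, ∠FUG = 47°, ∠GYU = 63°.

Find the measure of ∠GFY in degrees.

∠GFY = 16°

1. ∠FGY = 31°  [same arc FY]
2. ∠FYG = 133°  [cyclic UFYG, opposite ∠U+∠Y]
3. ∠GFY = 16°  [△FYG]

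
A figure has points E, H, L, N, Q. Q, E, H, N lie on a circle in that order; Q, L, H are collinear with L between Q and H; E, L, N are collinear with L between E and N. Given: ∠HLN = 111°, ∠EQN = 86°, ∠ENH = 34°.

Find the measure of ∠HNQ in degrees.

1. ∠NHQ = 35°  [△HLN]
2. ∠EHN = 94°  [cyclic QEHN, opposite ∠Q+∠H]
3. ∠HEN = 52°  [△EHN]
4. ∠HQN = 52°  [same arc HN]
5. ∠HNQ = 93°  [△QHN]

∠HNQ = 93°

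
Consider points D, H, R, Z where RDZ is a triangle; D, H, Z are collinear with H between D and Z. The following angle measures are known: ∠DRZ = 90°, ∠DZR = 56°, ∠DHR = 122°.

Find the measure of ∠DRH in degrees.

∠DRH = 24°

1. ∠RDZ = 34°  [△RDZ]
2. ∠HDR = 34°  [H on ray DZ]
3. ∠DRH = 24°  [△RDH]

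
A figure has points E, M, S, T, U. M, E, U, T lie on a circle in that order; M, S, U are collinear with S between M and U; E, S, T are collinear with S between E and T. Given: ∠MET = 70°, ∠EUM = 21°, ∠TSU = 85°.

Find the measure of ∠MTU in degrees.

∠MTU = 46°

1. ∠MUT = 70°  [same arc MT]
2. ∠ETM = 21°  [same arc ME]
3. ∠MST = 95°  [linear pair at S on MU]
4. ∠TMU = 64°  [△MST]
5. ∠MTU = 46°  [△MUT]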